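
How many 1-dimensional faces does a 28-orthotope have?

f_1(28-cube) = (28 choose 1) · 2^27 = 3758096384.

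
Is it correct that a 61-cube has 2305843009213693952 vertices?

True. The 61-cube has 2^61 = 2305843009213693952 vertices.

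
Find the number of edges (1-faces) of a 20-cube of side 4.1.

An n-cube has C(n,k)·2^(n-k) k-faces. Here C(20,1)·2^19 = 20·524288 = 10485760.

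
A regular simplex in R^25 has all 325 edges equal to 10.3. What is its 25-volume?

Volume = 10.3^25 · √(26/2^25) / 25! ≈ 0.00118822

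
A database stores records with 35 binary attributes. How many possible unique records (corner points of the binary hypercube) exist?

The 35-cube has 2^35 = 34359738368 vertices.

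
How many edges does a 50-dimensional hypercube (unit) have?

Each of the 2^50 = 1125899906842624 vertices has degree 50; total edges = 50·2^50/2 = 28147497671065600.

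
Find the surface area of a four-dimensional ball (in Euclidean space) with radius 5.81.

S_4(5.81) = 2·π^(4/2)·(5.81)^3 / Γ(4/2) ≈ 3871.31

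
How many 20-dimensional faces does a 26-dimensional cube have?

f_20(26-cube) = (26 choose 20) · 2^6 = 14734720.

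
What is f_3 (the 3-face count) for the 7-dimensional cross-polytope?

Each 3-face is the convex hull of 4 vertices, one chosen as ±e_i from each of 4 distinct axes: 2^4·C(7,4) = 560.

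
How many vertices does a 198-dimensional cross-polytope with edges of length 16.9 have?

The vertices are ±e_1, ..., ±e_198, so there are 2·198 = 396.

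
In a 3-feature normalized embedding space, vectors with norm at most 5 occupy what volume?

Volume = π^{3/2}·(5)^3/Γ(5/2) = 500·π/3 ≈ 523.599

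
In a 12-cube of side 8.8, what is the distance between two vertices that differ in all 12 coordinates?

d = √(8.8² + 8.8² + ... + 8.8²) [12 terms] = √(12·8.8²) = 8.8√12 ≈ 30.4841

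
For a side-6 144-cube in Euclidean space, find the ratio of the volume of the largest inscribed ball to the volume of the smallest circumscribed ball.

V_in/V_out = n^(-n/2) = 144^(-144/2) ≈ 3.96187e-156.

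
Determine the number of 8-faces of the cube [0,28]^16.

An n-cube has C(n,k)·2^(n-k) k-faces. Here C(16,8)·2^8 = 12870·256 = 3294720.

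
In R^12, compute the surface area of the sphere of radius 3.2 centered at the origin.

The surface area of an n-ball is 2π^(n/2) r^(n-1) / Γ(n/2). For n=12, r=3.2: 5.77295e+06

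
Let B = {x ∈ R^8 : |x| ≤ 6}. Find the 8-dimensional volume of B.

Volume = π^{8/2}·(6)^8/Γ(5) = 69984·π^4 ≈ 6.81708e+06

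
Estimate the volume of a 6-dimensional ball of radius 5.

The n-ball volume is π^(n/2)·r^n/Γ(n/2+1). With n=6, r=5: V = 15625·π^3/6 ≈ 80745.5.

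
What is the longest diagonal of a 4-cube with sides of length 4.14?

Diagonal = √4 · 4.14 = 8.28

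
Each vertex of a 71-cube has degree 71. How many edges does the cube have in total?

Each of the 2^71 = 2361183241434822606848 vertices has degree 71; total edges = 71·2^71/2 = 83822005070936202543104.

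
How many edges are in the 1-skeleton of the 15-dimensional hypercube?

Number of 1-faces = C(15,1)·2^(15-1) = 15·16384 = 245760.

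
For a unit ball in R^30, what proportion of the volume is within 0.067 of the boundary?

1 - (1-0.067)^30 ≈ 0.875133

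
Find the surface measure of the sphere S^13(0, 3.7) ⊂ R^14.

|∂B_14(3.7)| ≈ 2.04347e+08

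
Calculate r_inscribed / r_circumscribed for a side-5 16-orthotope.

Ratio = (s/2)/(s√16/2) = 16^(-1/2) ≈ 0.25.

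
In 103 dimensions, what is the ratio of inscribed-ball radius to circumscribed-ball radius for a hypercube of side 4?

Ratio = (s/2)/(s√103/2) = 103^(-1/2) ≈ 0.0985329.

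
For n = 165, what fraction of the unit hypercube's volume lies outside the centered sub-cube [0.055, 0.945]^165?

Shell fraction = 1 - (1-0.11)^165 ≈ 0.9999999955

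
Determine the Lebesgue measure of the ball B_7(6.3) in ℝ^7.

The n-ball volume is π^(n/2)·r^n/Γ(n/2+1). With n=7, r=6.3: V ≈ 1.86108e+06.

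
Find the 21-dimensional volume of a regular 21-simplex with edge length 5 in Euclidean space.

Volume = 5^21 · √(22/2^21) / 21! ≈ 3.02289e-08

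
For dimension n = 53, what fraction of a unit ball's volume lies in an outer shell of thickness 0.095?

1 - (1-0.095)^53 ≈ 0.994961 ≈ 99.50%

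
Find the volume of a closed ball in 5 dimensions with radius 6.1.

V_5(6.1) = π^(5/2) · (6.1)^5 / Γ(5/2 + 1) ≈ 44457.8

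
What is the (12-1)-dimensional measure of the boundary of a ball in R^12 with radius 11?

The surface area of an n-ball is 2π^(n/2) r^(n-1) / Γ(n/2). For n=12, r=11: 285311670611·π^6/60 ≈ 4.57159e+12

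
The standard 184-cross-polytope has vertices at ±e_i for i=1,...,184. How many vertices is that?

The vertices are ±e_1, ..., ±e_184, so there are 2·184 = 368.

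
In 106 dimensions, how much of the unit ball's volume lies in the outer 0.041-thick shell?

Shell fraction = 1 - (1-0.041)^106 ≈ 0.988176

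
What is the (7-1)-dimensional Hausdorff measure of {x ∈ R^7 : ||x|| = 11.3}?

The surface area of an n-ball is 2π^(n/2) r^(n-1) / Γ(n/2). For n=7, r=11.3: 6.88571e+07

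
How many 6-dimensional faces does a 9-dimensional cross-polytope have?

f_6(9-orthoplex) = 2^7 · (9 choose 7) = 4608.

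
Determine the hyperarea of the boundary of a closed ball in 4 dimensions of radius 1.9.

S = n·V_n(r)/r = 4·V_4(1.9)/1.9 (volume-to-surface relation), giving 135.391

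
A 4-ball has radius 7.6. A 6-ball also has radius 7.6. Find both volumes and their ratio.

V_4(7.6) ≈ 16463.6. V_6(7.6) ≈ 995818. Ratio V_4/V_6 ≈ 0.01653.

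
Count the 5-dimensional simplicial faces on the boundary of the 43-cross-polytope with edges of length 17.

f_5(43-orthoplex) = 2^6 · (43 choose 6) = 390173056.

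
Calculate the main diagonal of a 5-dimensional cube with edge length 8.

Diagonal = √5 · 8 ≈ 17.8885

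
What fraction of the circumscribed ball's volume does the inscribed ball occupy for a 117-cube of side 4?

V_in / V_out = (r_in/r_out)^117 = (1/√117)^117 = 117^(-117/2) ≈ 1.02595e-121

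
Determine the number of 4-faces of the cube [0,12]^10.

f_4(10-cube) = (10 choose 4) · 2^6 = 13440.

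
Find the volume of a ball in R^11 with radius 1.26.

The n-ball volume is π^(n/2)·r^n/Γ(n/2+1). With n=11, r=1.26: V ≈ 23.9431.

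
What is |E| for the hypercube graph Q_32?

Number of 1-faces = C(32,1)·2^(32-1) = 32·2147483648 = 68719476736.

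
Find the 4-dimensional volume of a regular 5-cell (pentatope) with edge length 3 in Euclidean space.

For a regular n-simplex with edge a, V = (a^n / n!)·√((n+1)/2^n). With a=3, n=4: V ≈ 1.88668.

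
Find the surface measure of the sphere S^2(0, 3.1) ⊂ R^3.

S_3(3.1) = 2·π^(3/2)·(3.1)^2 / Γ(3/2) = 4πr² = 4π·(3.1)² ≈ 120.763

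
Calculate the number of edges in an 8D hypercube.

The 8-cube has n·2^(n-1) = 8·2^7 = 8·128 = 1024 edges.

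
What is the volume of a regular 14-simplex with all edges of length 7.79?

For a regular n-simplex with edge a, V = (a^n / n!)·√((n+1)/2^n). With a=7.79, n=14: V ≈ 1.05184.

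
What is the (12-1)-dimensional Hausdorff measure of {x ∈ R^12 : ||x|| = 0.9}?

|∂B_12(0.9)| ≈ 5.02824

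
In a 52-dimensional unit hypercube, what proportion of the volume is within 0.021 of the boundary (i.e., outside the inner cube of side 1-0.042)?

Shell fraction = 1 - (1-0.042)^52 ≈ 0.892599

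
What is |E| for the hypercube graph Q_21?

Number of 1-faces = C(21,1)·2^(21-1) = 21·1048576 = 22020096.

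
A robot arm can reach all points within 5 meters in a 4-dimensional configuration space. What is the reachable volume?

V = 625·π^2/2 ≈ 3084.25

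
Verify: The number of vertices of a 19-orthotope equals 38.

False. The 19-cube has 2^19 = 524288 vertices.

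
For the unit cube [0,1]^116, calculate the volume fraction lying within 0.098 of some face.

Shell fraction = 1 - (1-0.196)^116 ≈ 1 - 1.023e-11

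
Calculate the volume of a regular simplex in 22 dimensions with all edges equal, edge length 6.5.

For a regular n-simplex with edge a, V = (a^n / n!)·√((n+1)/2^n). With a=6.5, n=22: V ≈ 1.59537e-06.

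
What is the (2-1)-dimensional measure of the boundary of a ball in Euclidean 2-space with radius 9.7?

S_2(9.7) = 2·π^(2/2)·(9.7)^1 / Γ(2/2) = 2πr = 2π·9.7 ≈ 60.9469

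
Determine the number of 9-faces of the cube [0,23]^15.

Choose 9 of 15 axes to span the face (C(15,9) = 5005 ways), then fix each of the remaining 6 coordinates at one of its two extreme values (2^6 = 64 ways): 5005·64 = 320320.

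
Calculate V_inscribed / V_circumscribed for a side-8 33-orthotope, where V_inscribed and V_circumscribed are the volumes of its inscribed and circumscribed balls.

Volume scales as r^n, and r_in/r_out = 1/√33, giving (1/√33)^33 ≈ 8.80076e-26.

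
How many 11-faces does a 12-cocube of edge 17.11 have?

f_11(12-orthoplex) = 2^12 · (12 choose 12) = 4096.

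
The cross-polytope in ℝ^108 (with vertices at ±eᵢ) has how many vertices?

Number of vertices = 2n = 216.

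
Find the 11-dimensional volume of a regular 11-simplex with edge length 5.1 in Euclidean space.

Volume = 5.1^11 · √(12/2^11) / 11! ≈ 0.116424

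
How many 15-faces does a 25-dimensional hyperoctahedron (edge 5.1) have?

f_15(25-orthoplex) = 2^16 · (25 choose 16) = 133888409600.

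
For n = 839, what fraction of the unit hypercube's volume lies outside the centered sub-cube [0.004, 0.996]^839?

Shell fraction = 1 - (1-0.008)^839 ≈ 0.998816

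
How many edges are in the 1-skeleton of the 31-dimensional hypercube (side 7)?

Number of 1-faces = C(31,1)·2^(31-1) = 31·1073741824 = 33285996544.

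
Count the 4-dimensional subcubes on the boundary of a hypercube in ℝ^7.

An n-cube has C(n,k)·2^(n-k) k-faces. Here C(7,4)·2^3 = 35·8 = 280.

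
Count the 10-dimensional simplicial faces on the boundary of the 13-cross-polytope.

Number of 10-faces = 2^(10+1) · C(13,10+1) = 2048 · 78 = 159744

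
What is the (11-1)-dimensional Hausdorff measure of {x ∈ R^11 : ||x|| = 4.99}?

The surface area of an n-ball is 2π^(n/2) r^(n-1) / Γ(n/2). For n=11, r=4.99: 1.98382e+08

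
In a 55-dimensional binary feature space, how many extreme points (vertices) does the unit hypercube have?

Number of vertices = 2^55 = 36028797018963968.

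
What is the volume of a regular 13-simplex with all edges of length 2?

V = (2^13 / 13!) · √((13+1) / 2^13) ≈ 5.43849e-08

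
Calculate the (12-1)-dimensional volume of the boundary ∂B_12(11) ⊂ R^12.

S_12(11) = 2·π^(12/2)·(11)^11 / Γ(12/2) = 285311670611·π^6/60 ≈ 4.57159e+12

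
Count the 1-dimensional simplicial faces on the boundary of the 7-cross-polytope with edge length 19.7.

f_1(7-orthoplex) = 2^2 · (7 choose 2) = 84.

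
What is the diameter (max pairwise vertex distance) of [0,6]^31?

Diagonal = √31 · 6 ≈ 33.4066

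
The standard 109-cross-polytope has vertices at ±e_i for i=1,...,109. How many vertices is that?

Number of vertices = 2n = 218.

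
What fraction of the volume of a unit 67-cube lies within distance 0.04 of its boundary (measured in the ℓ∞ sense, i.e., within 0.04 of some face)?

The inner cube has side 1-2·0.04 = 0.92 and volume (0.92)^67 ≈ 0.003748, so the shell holds 0.996252 of the volume.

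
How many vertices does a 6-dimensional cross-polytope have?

The vertices are ±e_1, ..., ±e_6, so there are 2·6 = 12.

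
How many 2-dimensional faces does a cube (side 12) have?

Number of 2-faces = C(3,2) · 2^(3-2) = 3 · 2 = 6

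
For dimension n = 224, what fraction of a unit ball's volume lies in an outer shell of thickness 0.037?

1 - (1-0.037)^224 ≈ 0.999785 ≈ 99.9785%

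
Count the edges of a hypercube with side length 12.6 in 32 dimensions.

Each of the 2^32 = 4294967296 vertices has degree 32; total edges = 32·2^32/2 = 68719476736.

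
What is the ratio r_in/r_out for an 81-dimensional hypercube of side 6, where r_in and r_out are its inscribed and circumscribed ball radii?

r_in / r_out = (6/2) / (6√81/2) = 1/√81 ≈ 0.111111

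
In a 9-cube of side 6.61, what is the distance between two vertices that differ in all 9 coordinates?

||(6.61,6.61,...,6.61)|| = √(9)·6.61 = 19.83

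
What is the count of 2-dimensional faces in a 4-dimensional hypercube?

Choose 2 of 4 axes to span the face (C(4,2) = 6 ways), then fix each of the remaining 2 coordinates at one of its two extreme values (2^2 = 4 ways): 6·4 = 24.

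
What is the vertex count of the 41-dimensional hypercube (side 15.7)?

The 41-cube has 2^41 = 2199023255552 vertices.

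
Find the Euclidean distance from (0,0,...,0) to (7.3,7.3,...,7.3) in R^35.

||(7.3,7.3,...,7.3)|| = √(35)·7.3 ≈ 43.1874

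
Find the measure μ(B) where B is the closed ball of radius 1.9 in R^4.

The n-ball volume is π^(n/2)·r^n/Γ(n/2+1). With n=4, r=1.9: V ≈ 64.3108.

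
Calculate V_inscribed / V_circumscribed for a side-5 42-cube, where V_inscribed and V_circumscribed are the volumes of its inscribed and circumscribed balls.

V_in/V_out = n^(-n/2) = 42^(-42/2) ≈ 8.1614e-35.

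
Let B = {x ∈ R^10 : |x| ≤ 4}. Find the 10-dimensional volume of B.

Volume = π^{10/2}·(4)^10/Γ(6) = 131072·π^5/15 ≈ 2.67404e+06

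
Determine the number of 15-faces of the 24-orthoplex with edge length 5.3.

f_15(24-orthoplex) = 2^16 · (24 choose 16) = 48199827456.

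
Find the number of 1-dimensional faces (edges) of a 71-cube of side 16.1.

An n-cube has n·2^(n-1) edges. With n = 71: 71·1180591620717411303424 = 83822005070936202543104.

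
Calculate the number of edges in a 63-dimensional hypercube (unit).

Number of 1-faces = C(63,1)·2^(63-1) = 63·4611686018427387904 = 290536219160925437952.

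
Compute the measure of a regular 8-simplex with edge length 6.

V = (6^8 / 8!) · √((8+1) / 2^8) ≈ 7.81071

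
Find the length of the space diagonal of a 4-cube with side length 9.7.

Diagonal = √4 · 9.7 = 19.4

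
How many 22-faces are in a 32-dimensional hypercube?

Number of 22-faces = C(32,22) · 2^(32-22) = 64512240 · 1024 = 66060533760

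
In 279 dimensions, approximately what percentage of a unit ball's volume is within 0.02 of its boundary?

1 - (1-0.02)^279 ≈ 0.996435 ≈ 99.64%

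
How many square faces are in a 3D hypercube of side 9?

Choose 2 of 3 axes to span the face (C(3,2) = 3 ways), then fix each of the remaining 1 coordinate at one of its two extreme values (2^1 = 2 ways): 3·2 = 6.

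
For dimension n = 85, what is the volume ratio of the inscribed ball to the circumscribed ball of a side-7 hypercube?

V_in / V_out = (r_in/r_out)^85 = (1/√85)^85 = 85^(-85/2) ≈ 9.99299e-83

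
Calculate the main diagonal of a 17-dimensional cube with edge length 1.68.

Diagonal = √17 · 1.68 ≈ 6.92682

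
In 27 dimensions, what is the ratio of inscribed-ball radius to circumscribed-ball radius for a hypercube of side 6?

Ratio = (s/2)/(s√27/2) = 27^(-1/2) ≈ 0.19245.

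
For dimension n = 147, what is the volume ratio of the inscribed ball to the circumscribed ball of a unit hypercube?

V_in/V_out = n^(-n/2) = 147^(-147/2) ≈ 5.03705e-160.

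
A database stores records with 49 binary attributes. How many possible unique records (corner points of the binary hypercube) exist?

The 49-cube has 2^49 = 562949953421312 vertices.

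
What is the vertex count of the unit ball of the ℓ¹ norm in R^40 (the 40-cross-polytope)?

Number of vertices = 2n = 80.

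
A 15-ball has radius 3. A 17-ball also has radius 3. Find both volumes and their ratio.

V_15(3.0) ≈ 5.47329e+06. V_17(3.0) ≈ 1.82063e+07. Ratio V_15/V_17 ≈ 0.3006.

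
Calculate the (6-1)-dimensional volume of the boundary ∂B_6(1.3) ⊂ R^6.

The surface area of an n-ball is 2π^(n/2) r^(n-1) / Γ(n/2). For n=6, r=1.3: 115.124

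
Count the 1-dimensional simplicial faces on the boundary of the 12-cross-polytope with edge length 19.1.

An n-cross-polytope has 2^(k+1)·C(n,k+1) k-faces. Here 2^2·C(12,2) = 4·66 = 264.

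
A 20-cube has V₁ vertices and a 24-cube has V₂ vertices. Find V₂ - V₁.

V₁ = 2^20 = 1048576. V₂ = 2^24 = 16777216. V₂ - V₁ = 15728640.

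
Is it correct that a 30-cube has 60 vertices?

False. The 30-cube has 2^30 = 1073741824 vertices.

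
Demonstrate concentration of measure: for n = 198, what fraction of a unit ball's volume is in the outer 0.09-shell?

1 - (1-0.09)^198 ≈ 0.9999999922 ≈ 99.999999%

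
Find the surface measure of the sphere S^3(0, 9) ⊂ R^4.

The surface area of an n-ball is 2π^(n/2) r^(n-1) / Γ(n/2). For n=4, r=9: 1458·π^2 ≈ 14389.9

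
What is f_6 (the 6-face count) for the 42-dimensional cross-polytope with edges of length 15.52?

Each 6-face is the convex hull of 7 vertices, one chosen as ±e_i from each of 7 distinct axes: 2^7·C(42,7) = 3453225984.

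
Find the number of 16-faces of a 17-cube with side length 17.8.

An n-cube has C(n,k)·2^(n-k) k-faces. Here C(17,16)·2^1 = 17·2 = 34.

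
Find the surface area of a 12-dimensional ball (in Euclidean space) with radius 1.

S_12(1) = 2·π^(12/2)·(1)^11 / Γ(12/2) = π^6/60 ≈ 16.0232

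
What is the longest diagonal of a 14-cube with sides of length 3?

The space diagonal of an n-cube of side s is s√n. Here 3·√14 ≈ 11.225.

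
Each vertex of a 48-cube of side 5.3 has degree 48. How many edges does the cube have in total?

An n-cube has n·2^(n-1) edges. With n = 48: 48·140737488355328 = 6755399441055744.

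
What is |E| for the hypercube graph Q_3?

The 3-cube has n·2^(n-1) = 3·2^2 = 3·4 = 12 edges.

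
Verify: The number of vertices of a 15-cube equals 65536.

False. The 15-cube has 2^15 = 32768 vertices.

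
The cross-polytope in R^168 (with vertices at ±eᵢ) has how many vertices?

The vertices are ±e_1, ..., ±e_168, so there are 2·168 = 336.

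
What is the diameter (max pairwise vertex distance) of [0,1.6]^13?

||(1.6,1.6,...,1.6)|| = √(13)·1.6 ≈ 5.76888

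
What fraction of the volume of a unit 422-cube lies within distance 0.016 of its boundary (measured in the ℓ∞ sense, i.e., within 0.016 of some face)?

Shell fraction = 1 - (1-0.032)^422 ≈ 0.999998905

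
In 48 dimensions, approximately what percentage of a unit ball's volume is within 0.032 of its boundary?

1 - (1-0.032)^48 ≈ 0.790098 ≈ 79.01%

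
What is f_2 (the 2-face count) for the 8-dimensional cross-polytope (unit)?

An n-cross-polytope has 2^(k+1)·C(n,k+1) k-faces. Here 2^3·C(8,3) = 8·56 = 448.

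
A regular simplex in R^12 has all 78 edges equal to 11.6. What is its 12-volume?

For a regular n-simplex with edge a, V = (a^n / n!)·√((n+1)/2^n). With a=11.6, n=12: V ≈ 698.153.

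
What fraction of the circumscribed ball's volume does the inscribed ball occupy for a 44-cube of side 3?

V_in / V_out = (r_in/r_out)^44 = (1/√44)^44 = 44^(-44/2) ≈ 6.98299e-37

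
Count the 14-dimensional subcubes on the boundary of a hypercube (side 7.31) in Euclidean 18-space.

Number of 14-faces = C(18,14) · 2^(18-14) = 3060 · 16 = 48960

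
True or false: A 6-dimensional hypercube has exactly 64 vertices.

True. The 6-cube has 2^6 = 64 vertices.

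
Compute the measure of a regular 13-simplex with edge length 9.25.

V = (9.25^13 / 13!) · √((13+1) / 2^13) ≈ 24.0952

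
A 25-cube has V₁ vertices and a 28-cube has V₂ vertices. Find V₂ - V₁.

V₁ = 2^25 = 33554432. V₂ = 2^28 = 268435456. V₂ - V₁ = 234881024.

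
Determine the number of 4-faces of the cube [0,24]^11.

f_4(11-cube) = (11 choose 4) · 2^7 = 42240.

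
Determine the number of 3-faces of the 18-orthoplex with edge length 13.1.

An n-cross-polytope has 2^(k+1)·C(n,k+1) k-faces. Here 2^4·C(18,4) = 16·3060 = 48960.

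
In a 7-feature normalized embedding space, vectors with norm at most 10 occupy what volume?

V = 32000000·π^3/21 ≈ 4.72477e+07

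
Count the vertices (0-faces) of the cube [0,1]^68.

Number of vertices = 2^68 = 295147905179352825856.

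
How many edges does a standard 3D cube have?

Number of 1-faces = C(3,1)·2^(3-1) = 3·4 = 12.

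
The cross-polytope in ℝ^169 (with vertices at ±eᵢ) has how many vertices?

Number of vertices = 2n = 338.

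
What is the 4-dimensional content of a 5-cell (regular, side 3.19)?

Volume = 3.19^4 · √(5/2^4) / 4! ≈ 2.412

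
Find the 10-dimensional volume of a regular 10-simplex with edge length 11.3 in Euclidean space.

V = (11.3^10 / 10!) · √((10+1) / 2^10) ≈ 969.545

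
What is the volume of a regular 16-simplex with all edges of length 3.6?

V_16 = √(17) · 3.6^16 / (16! · 2^(16/2)) ≈ 6.12639e-07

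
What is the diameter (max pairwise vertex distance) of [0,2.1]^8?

Diagonal = √8 · 2.1 ≈ 5.9397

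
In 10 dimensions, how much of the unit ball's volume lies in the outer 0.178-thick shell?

Shell fraction = 1 - (1-0.178)^10 ≈ 0.859163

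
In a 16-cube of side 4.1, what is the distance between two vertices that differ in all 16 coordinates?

d = √(4.1² + 4.1² + ... + 4.1²) [16 terms] = √(16·4.1²) = 4.1√16 = 16.4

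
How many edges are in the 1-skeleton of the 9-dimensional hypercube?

Each of the 2^9 = 512 vertices has degree 9; total edges = 9·2^9/2 = 2304.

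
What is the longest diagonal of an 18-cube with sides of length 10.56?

The space diagonal of an n-cube of side s is s√n. Here 10.56·√18 ≈ 44.8023.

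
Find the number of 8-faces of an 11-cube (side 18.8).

Choose 8 of 11 axes to span the face (C(11,8) = 165 ways), then fix each of the remaining 3 coordinates at one of its two extreme values (2^3 = 8 ways): 165·8 = 1320.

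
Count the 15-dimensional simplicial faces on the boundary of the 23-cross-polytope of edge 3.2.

An n-cross-polytope has 2^(k+1)·C(n,k+1) k-faces. Here 2^16·C(23,16) = 65536·245157 = 16066609152.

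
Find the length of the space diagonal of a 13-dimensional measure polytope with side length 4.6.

||(4.6,4.6,...,4.6)|| = √(13)·4.6 ≈ 16.5855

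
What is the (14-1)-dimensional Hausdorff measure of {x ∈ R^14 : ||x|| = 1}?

S_14(1) = 2·π^(14/2)·(1)^13 / Γ(14/2) = π^7/360 ≈ 8.3897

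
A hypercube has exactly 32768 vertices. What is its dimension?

2^n = 32768 ⇒ n = log_2(32768) = 15.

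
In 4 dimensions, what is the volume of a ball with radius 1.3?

Volume = π^{4/2}·(1.3)^4/Γ(3) ≈ 14.0943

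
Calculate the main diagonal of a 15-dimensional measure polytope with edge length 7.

||(7,7,...,7)|| = √(15)·7 ≈ 27.1109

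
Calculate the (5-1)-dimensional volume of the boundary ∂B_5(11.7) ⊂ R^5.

|∂B_5(11.7)| ≈ 493187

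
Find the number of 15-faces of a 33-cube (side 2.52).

Choose 15 of 33 axes to span the face (C(33,15) = 1037158320 ways), then fix each of the remaining 18 coordinates at one of its two extreme values (2^18 = 262144 ways): 1037158320·262144 = 271884830638080.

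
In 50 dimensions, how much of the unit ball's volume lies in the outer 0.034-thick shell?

Shell fraction = 1 - (1-0.034)^50 ≈ 0.82264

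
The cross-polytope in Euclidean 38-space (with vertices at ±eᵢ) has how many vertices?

The vertices are ±e_1, ..., ±e_38, so there are 2·38 = 76.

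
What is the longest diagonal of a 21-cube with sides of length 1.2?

Diagonal = √21 · 1.2 ≈ 5.49909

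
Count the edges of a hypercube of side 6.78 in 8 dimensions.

Number of 1-faces = C(8,1)·2^(8-1) = 8·128 = 1024.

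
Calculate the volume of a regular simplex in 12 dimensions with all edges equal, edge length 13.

Volume = 13^12 · √(13/2^12) / 12! ≈ 2740.15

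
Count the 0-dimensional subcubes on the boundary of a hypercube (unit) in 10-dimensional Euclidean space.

f_0(10-cube) = (10 choose 0) · 2^10 = 1024.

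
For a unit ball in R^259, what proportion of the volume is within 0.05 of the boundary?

Shell fraction = 1 - (1-0.05)^259 ≈ 0.9999983001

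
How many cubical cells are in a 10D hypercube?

f_3(10-cube) = (10 choose 3) · 2^7 = 15360.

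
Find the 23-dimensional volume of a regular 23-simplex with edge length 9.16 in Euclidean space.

V = (9.16^23 / 23!) · √((23+1) / 2^23) ≈ 0.000869685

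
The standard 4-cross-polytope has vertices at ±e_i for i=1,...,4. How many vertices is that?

The 4-dimensional cross-polytope has 2n = 2·4 = 8 vertices.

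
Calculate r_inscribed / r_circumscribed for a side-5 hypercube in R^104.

r_in / r_out = (5/2) / (5√104/2) = 1/√104 ≈ 0.0980581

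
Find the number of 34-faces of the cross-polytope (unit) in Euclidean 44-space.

An n-cross-polytope has 2^(k+1)·C(n,k+1) k-faces. Here 2^35·C(44,35) = 34359738368·708930508 = 24358666775973330944.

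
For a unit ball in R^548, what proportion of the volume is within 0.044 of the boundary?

V(inner)/V(outer) = ((1-0.044)/1)^548 ≈ 1.954e-11, so the shell fraction is 1 - 1.954e-11.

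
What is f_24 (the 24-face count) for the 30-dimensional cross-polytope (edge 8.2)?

f_24(30-orthoplex) = 2^25 · (30 choose 25) = 4781707886592.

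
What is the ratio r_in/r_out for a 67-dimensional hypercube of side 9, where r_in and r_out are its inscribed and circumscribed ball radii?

r_in = 9/2 (half the side); r_out = 9√67/2 (half the diagonal). Ratio = 1/√67 ≈ 0.122169.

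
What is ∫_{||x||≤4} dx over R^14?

The n-ball volume is π^(n/2)·r^n/Γ(n/2+1). With n=14, r=4: V = 16777216·π^7/315 ≈ 1.60864e+08.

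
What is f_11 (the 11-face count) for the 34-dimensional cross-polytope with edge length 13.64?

An n-cross-polytope has 2^(k+1)·C(n,k+1) k-faces. Here 2^12·C(34,12) = 4096·548354040 = 2246058147840.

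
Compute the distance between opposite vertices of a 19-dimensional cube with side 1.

The space diagonal of an n-cube of side s is s√n. Here 1·√19 ≈ 4.3589.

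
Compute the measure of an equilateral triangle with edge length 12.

Area = (√3/4) · 12² = 62.3538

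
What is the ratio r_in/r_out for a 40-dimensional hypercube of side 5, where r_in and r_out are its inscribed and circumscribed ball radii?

Ratio = (s/2)/(s√40/2) = 40^(-1/2) ≈ 0.158114.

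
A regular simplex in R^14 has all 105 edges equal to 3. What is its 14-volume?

Volume = 3^14 · √(15/2^14) / 14! ≈ 1.66006e-06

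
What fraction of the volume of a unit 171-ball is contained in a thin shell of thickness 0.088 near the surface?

1 - (1-0.088)^171 ≈ 0.9999998557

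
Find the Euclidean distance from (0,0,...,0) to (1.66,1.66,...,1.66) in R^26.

The space diagonal of an n-cube of side s is s√n. Here 1.66·√26 ≈ 8.46437.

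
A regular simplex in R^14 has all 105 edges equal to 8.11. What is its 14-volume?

V = (8.11^14 / 14!) · √((14+1) / 2^14) ≈ 1.84807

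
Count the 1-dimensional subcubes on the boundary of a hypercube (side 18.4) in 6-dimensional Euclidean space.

Number of 1-faces = C(6,1) · 2^(6-1) = 6 · 32 = 192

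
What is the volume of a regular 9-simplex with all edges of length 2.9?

For a regular n-simplex with edge a, V = (a^n / n!)·√((n+1)/2^n). With a=2.9, n=9: V ≈ 0.00558707.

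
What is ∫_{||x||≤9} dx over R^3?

V_3(9) = π^(3/2) · (9)^3 / Γ(3/2 + 1) = 972·π ≈ 3053.63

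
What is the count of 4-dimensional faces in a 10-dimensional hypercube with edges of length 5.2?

Choose 4 of 10 axes to span the face (C(10,4) = 210 ways), then fix each of the remaining 6 coordinates at one of its two extreme values (2^6 = 64 ways): 210·64 = 13440.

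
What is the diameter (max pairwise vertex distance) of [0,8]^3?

||(8,8,...,8)|| = √(3)·8 ≈ 13.8564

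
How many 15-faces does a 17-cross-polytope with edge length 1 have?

f_15(17-orthoplex) = 2^16 · (17 choose 16) = 1114112.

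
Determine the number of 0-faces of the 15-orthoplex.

An n-cross-polytope has 2^(k+1)·C(n,k+1) k-faces. Here 2^1·C(15,1) = 2·15 = 30.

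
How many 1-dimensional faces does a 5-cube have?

f_1(5-cube) = (5 choose 1) · 2^4 = 80.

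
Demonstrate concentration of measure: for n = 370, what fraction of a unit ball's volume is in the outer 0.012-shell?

1 - (1-0.012)^370 ≈ 0.988517 ≈ 98.85%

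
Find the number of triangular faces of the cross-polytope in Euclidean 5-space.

An n-cross-polytope has 2^(k+1)·C(n,k+1) k-faces. Here 2^3·C(5,3) = 8·10 = 80.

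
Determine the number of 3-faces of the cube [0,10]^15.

f_3(15-cube) = (15 choose 3) · 2^12 = 1863680.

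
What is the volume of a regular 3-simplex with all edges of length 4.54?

Volume = (√2/12) · 4.54³ = 11.0281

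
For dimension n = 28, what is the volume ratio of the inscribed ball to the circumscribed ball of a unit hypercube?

Volume scales as r^n, and r_in/r_out = 1/√28, giving (1/√28)^28 ≈ 5.49272e-21.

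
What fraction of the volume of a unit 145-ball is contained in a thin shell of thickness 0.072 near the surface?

Shell fraction = 1 - (1-0.072)^145 ≈ 0.99998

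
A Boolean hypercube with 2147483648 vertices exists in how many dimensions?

The n-cube has 2^n vertices, and 2147483648 = 2^31, so n = 31.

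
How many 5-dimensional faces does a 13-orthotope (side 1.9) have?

An n-cube has C(n,k)·2^(n-k) k-faces. Here C(13,5)·2^8 = 1287·256 = 329472.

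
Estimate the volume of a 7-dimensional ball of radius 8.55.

The n-ball volume is π^(n/2)·r^n/Γ(n/2+1). With n=7, r=8.55: V ≈ 1.57813e+07.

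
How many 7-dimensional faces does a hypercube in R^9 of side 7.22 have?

An n-cube has C(n,k)·2^(n-k) k-faces. Here C(9,7)·2^2 = 36·4 = 144.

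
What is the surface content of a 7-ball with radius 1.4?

S = n·V_n(r)/r = 7·V_7(1.4)/1.4 (volume-to-surface relation), giving 249.027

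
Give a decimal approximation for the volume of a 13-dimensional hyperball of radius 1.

V_13(1) = π^(13/2) · (1)^13 / Γ(13/2 + 1) = 128·π^6/135135 ≈ 0.910629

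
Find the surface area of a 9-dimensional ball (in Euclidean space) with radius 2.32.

S = n·V_n(r)/r = 9·V_9(2.32)/2.32 (volume-to-surface relation), giving 24915.2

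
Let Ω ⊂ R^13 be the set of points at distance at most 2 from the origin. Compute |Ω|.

Volume = π^{13/2}·(2)^13/Γ(15/2) = 1048576·π^6/135135 ≈ 7459.87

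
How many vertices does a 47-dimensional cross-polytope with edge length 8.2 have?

Number of vertices = 2n = 94.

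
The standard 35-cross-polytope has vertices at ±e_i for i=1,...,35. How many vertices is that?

The vertices are ±e_1, ..., ±e_35, so there are 2·35 = 70.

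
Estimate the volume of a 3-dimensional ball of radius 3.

V = 36·π ≈ 113.097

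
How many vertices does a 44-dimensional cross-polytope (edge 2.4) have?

An n-cross-polytope has 2n vertices; here n = 44, giving 88.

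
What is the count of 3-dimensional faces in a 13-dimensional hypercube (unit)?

f_3(13-cube) = (13 choose 3) · 2^10 = 292864.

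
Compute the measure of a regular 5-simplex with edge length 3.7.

V_5 = √(6) · 3.7^5 / (5! · 2^(5/2)) ≈ 2.50223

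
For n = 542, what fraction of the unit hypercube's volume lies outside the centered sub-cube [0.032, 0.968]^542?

1 - (1 - 2·0.032)^542 = 1 - 0.936^542 ≈ 1 - 2.701e-16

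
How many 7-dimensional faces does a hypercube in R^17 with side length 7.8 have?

f_7(17-cube) = (17 choose 7) · 2^10 = 19914752.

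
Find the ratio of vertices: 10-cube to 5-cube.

The 10-cube has 2^10 = 1024 vertices. The 5-cube has 2^5 = 32 vertices. Ratio: 1024/32 = 32.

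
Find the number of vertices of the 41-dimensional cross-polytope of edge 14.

Number of vertices = 2n = 82.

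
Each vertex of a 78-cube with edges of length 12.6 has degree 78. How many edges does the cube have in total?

The 78-cube has n·2^(n-1) = 78·2^77 = 78·151115727451828646838272 = 11787026741242634453385216 edges.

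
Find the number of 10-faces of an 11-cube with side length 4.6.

f_10(11-cube) = (11 choose 10) · 2^1 = 22.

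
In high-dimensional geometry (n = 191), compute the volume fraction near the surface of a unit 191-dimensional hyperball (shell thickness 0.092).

1 - (1-0.092)^191 ≈ 0.9999999901 ≈ 99.999999%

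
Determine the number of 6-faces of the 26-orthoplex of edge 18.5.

An n-cross-polytope has 2^(k+1)·C(n,k+1) k-faces. Here 2^7·C(26,7) = 128·657800 = 84198400.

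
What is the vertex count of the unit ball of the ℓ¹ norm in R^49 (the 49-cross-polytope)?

An n-cross-polytope has 2n vertices; here n = 49, giving 98.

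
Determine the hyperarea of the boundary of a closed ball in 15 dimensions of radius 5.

S = n·V_n(r)/r = 15·V_15(5)/5 (volume-to-surface relation), giving 312500000000·π^7/27027 ≈ 3.49222e+10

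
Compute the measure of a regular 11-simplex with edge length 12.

V_11 = √(12) · 12^11 / (11! · 2^(11/2)) ≈ 1424.83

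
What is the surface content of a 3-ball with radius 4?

The surface area of an n-ball is 2π^(n/2) r^(n-1) / Γ(n/2). For n=3, r=4: 4πr² = 4π·(4)² ≈ 201.062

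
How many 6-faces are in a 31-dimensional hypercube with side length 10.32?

An n-cube has C(n,k)·2^(n-k) k-faces. Here C(31,6)·2^25 = 736281·33554432 = 24705490747392.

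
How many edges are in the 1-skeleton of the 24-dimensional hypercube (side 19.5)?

Each of the 2^24 = 16777216 vertices has degree 24; total edges = 24·2^24/2 = 201326592.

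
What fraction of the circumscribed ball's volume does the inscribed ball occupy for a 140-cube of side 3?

V_in / V_out = (r_in/r_out)^140 = (1/√140)^140 = 140^(-140/2) ≈ 5.90252e-151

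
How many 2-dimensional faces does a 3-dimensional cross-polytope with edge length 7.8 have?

Each 2-face is the convex hull of 3 vertices, one chosen as ±e_i from each of 3 distinct axes: 2^3·C(3,3) = 8.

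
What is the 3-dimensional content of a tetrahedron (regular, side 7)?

Volume = (√2/12) · 7³ = 40.4229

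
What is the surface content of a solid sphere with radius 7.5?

|∂B_3(7.5)| = 4πr² = 4π·(7.5)² ≈ 706.858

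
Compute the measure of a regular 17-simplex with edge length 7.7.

Volume = 7.7^17 · √(18/2^17) / 17! ≈ 0.0387396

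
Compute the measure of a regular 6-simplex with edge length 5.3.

V_6 = √(7) · 5.3^6 / (6! · 2^(6/2)) ≈ 10.1808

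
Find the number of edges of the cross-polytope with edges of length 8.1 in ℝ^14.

An n-cross-polytope has 2^(k+1)·C(n,k+1) k-faces. Here 2^2·C(14,2) = 4·91 = 364.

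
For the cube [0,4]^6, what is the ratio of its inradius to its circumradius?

For an n-cube of any side s, the inradius is s/2 and the circumradius is s√n/2, so the ratio is 1/√6 ≈ 0.408248.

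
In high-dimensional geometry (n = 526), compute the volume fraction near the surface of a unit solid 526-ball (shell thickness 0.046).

1 - (1-0.046)^526 ≈ 1 - 1.748e-11 ≈ (100 - 1.75e-09)%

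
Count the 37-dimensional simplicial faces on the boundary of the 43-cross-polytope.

Each 37-face is the convex hull of 38 vertices, one chosen as ±e_i from each of 38 distinct axes: 2^38·C(43,38) = 264596923468480512.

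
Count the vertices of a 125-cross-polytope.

Number of vertices = 2n = 250.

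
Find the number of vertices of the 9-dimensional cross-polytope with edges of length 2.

Number of vertices = 2n = 18.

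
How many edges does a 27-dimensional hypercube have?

The 27-cube has n·2^(n-1) = 27·2^26 = 27·67108864 = 1811939328 edges.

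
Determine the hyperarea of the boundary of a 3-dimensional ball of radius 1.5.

|∂B_3(1.5)| = 4πr² = 4π·(1.5)² ≈ 28.2743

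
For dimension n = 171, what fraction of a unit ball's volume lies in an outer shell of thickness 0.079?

1 - (1-0.079)^171 ≈ 0.9999992266 ≈ 99.999923%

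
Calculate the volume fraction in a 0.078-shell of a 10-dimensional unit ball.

1 - (1-0.078)^10 ≈ 0.556075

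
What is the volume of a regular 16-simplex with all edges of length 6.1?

V = (6.1^16 / 16!) · √((16+1) / 2^16) ≈ 0.00282906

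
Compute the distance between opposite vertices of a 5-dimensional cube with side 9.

Diagonal = √5 · 9 ≈ 20.1246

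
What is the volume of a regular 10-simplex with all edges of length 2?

Volume = 2^10 · √(11/2^10) / 10! ≈ 2.92471e-05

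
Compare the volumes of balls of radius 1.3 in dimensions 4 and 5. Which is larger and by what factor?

V_4(1.3) ≈ 14.0943, V_5(1.3) ≈ 19.5441. The 5-ball is larger by a factor of 1.387.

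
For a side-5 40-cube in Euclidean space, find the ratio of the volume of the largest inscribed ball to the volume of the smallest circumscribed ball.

V_in/V_out = n^(-n/2) = 40^(-40/2) ≈ 9.09495e-33.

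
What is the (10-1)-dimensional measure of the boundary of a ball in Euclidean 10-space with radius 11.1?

|∂B_10(11.1)| ≈ 6.52341e+10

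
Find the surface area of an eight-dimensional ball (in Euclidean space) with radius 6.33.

S = n·V_n(r)/r = 8·V_8(6.33)/6.33 (volume-to-surface relation), giving 1.32222e+07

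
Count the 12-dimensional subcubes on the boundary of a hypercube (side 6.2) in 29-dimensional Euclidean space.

Choose 12 of 29 axes to span the face (C(29,12) = 51895935 ways), then fix each of the remaining 17 coordinates at one of its two extreme values (2^17 = 131072 ways): 51895935·131072 = 6802103992320.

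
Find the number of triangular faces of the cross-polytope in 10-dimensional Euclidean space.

f_2(10-orthoplex) = 2^3 · (10 choose 3) = 960.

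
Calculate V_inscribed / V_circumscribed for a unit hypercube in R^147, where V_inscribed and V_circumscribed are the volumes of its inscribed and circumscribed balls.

V_in / V_out = (r_in/r_out)^147 = (1/√147)^147 = 147^(-147/2) ≈ 5.03705e-160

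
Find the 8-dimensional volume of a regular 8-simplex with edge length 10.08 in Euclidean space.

V_8 = √(9) · 10.08^8 / (8! · 2^(8/2)) ≈ 495.638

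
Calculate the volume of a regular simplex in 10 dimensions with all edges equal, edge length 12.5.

V = (12.5^10 / 10!) · √((10+1) / 2^10) ≈ 2660.01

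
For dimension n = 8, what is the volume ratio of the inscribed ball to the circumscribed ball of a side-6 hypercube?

V_in/V_out = n^(-n/2) = 8^(-8/2) ≈ 0.000244141.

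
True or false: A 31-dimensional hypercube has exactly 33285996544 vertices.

False. The 31-cube has 2^31 = 2147483648 vertices.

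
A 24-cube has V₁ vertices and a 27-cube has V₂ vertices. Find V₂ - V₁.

V₁ = 2^24 = 16777216. V₂ = 2^27 = 134217728. V₂ - V₁ = 117440512.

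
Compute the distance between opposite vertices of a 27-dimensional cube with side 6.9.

Diagonal = √27 · 6.9 ≈ 35.8535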